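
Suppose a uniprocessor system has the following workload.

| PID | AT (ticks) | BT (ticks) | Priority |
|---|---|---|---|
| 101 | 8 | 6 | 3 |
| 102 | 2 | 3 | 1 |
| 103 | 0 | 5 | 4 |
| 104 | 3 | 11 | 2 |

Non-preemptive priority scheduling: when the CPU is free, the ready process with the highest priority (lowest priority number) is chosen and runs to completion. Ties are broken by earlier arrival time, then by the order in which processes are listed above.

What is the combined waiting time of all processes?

Gantt: | 103 0-5 | 102 5-8 | 104 8-19 | 101 19-25 |
Completion: 101=25  102=8  103=5  104=19
Turnaround (C−A): 101=17  102=6  103=5  104=16
Waiting = turnaround − burst: 101=11, 102=3, 103=0, 104=5
Total waiting = 11 + 3 + 0 + 5 = 19

19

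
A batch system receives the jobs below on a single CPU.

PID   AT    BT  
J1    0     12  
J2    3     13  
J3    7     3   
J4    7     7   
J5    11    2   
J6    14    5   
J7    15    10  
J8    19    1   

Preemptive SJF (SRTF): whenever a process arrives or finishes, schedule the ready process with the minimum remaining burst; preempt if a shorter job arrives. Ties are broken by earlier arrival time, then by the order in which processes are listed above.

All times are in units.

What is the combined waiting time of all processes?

Gantt: | J1 0-7 | J3 7-10 | J1 10-11 | J5 11-13 | J1 13-17 | J6 17-19 | J8 19-20 | J6 20-23 | J4 23-30 | J7 30-40 | J2 40-53 |
Completion: J1=17  J2=53  J3=10  J4=30  J5=13  J6=23  J7=40  J8=20
Turnaround (C−A): J1=17  J2=50  J3=3  J4=23  J5=2  J6=9  J7=25  J8=1
Waiting = turnaround − burst: J1=5, J2=37, J3=0, J4=16, J5=0, J6=4, J7=15, J8=0
Total waiting = 5 + 37 + 0 + 16 + 0 + 4 + 15 + 0 = 77

77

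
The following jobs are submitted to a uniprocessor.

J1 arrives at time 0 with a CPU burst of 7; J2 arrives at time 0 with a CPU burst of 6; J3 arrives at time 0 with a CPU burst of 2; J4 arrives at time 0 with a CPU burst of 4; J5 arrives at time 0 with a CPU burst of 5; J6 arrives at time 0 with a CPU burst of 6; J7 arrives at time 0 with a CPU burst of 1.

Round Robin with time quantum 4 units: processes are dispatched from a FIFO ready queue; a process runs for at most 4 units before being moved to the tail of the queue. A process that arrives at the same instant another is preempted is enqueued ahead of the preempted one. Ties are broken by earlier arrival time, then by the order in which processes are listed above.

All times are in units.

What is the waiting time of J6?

25

Timeline: | J1 0-4 | J2 4-8 | J3 8-10 | J4 10-14 | J5 14-18 | J6 18-22 | J7 22-23 | J1 23-26 | J2 26-28 | J5 28-29 | J6 29-31 |
Completion: J1=26  J2=28  J3=10  J4=14  J5=29  J6=31  J7=23
Waiting(J6) = turnaround − burst = 31 − 6 = 25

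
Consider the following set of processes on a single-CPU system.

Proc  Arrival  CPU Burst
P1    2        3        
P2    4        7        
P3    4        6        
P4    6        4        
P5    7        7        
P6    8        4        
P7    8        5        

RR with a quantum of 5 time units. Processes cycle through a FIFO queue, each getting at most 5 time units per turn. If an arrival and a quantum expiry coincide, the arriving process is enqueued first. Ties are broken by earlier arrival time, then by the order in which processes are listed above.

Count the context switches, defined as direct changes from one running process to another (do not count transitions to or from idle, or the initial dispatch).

9

Gantt: | idle 0-2 | P1 2-5 | P2 5-10 | P3 10-15 | P4 15-19 | P5 19-24 | P6 24-28 | P7 28-33 | P2 33-35 | P3 35-36 | P5 36-38 |
Completion: P1=5  P2=35  P3=36  P4=19  P5=38  P6=28  P7=33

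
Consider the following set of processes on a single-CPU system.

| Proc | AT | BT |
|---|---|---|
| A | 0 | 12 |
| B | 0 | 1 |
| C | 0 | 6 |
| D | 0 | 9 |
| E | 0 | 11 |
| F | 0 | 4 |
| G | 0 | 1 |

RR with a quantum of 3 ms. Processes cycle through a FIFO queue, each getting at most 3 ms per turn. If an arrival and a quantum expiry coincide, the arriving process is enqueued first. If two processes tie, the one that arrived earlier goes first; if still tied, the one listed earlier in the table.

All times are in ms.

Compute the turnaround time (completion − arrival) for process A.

Gantt: | A 0-3 | B 3-4 | C 4-7 | D 7-10 | E 10-13 | F 13-16 | G 16-17 | A 17-20 | C 20-23 | D 23-26 | E 26-29 | F 29-30 | A 30-33 | D 33-36 | E 36-39 | A 39-42 | E 42-44 |
Completion: A=42  B=4  C=23  D=36  E=44  F=30  G=17
Turnaround (C−A): A=42  B=4  C=23  D=36  E=44  F=30  G=17
Turnaround(A) = completion − arrival = 42 − 0 = 42

42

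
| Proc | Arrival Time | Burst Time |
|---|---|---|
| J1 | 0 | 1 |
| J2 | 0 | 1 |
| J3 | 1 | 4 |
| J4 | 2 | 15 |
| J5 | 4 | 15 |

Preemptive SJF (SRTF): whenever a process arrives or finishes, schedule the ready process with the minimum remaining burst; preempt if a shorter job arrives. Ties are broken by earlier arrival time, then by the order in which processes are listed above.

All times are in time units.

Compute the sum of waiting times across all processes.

Gantt: | J1 0-1 | J2 1-2 | J3 2-6 | J4 6-21 | J5 21-36 |
Completion: J1=1  J2=2  J3=6  J4=21  J5=36
Turnaround (C−A): J1=1  J2=2  J3=5  J4=19  J5=32
Waiting = turnaround − burst: J1=0, J2=1, J3=1, J4=4, J5=17
Total waiting = 0 + 1 + 1 + 4 + 17 = 23

23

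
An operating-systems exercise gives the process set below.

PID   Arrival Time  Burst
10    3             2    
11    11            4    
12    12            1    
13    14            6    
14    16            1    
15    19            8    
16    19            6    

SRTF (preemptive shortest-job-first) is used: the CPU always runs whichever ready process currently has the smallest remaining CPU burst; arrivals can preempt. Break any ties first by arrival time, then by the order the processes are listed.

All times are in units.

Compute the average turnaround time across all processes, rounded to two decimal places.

6.57

Schedule: | idle 0-3 | 10 3-5 | idle 5-11 | 11 11-12 | 12 12-13 | 11 13-16 | 14 16-17 | 13 17-23 | 16 23-29 | 15 29-37 |
Completion: 10=5  11=16  12=13  13=23  14=17  15=37  16=29
Turnaround (C−A): 10=2  11=5  12=1  13=9  14=1  15=18  16=10
Turnaround times: 10=2, 11=5, 12=1, 13=9, 14=1, 15=18, 16=10
Average turnaround = (2+5+1+9+1+18+10) / 7 = 46/7 = 6.57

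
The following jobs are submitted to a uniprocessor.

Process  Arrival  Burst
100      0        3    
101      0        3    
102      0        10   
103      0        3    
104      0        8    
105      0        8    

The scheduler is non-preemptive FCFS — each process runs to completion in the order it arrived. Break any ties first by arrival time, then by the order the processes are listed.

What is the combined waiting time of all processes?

Timeline: | 100 0-3 | 101 3-6 | 102 6-16 | 103 16-19 | 104 19-27 | 105 27-35 |
Completion: 100=3  101=6  102=16  103=19  104=27  105=35
Turnaround (C−A): 100=3  101=6  102=16  103=19  104=27  105=35
Waiting = turnaround − burst: 100=0, 101=3, 102=6, 103=16, 104=19, 105=27
Total waiting = 0 + 3 + 6 + 16 + 19 + 27 = 71

71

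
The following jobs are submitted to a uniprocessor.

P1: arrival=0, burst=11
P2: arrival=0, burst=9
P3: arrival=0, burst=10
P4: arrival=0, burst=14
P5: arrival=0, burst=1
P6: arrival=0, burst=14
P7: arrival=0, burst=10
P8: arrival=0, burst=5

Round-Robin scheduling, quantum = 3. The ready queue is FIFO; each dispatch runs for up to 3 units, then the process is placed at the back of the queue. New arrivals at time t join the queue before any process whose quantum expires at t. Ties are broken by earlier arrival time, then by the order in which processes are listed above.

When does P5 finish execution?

Timeline: | P1 0-3 | P2 3-6 | P3 6-9 | P4 9-12 | P5 12-13 | P6 13-16 | P7 16-19 | P8 19-22 | P1 22-25 | P2 25-28 | P3 28-31 | P4 31-34 | P6 34-37 | P7 37-40 | P8 40-42 | P1 42-45 | P2 45-48 | P3 48-51 | P4 51-54 | P6 54-57 | P7 57-60 | P1 60-62 | P3 62-63 | P4 63-66 | P6 66-69 | P7 69-70 | P4 70-72 | P6 72-74 |
Completion: P1=62  P2=48  P3=63  P4=72  P5=13  P6=74  P7=70  P8=42
Turnaround (C−A): P1=62  P2=48  P3=63  P4=72  P5=13  P6=74  P7=70  P8=42

13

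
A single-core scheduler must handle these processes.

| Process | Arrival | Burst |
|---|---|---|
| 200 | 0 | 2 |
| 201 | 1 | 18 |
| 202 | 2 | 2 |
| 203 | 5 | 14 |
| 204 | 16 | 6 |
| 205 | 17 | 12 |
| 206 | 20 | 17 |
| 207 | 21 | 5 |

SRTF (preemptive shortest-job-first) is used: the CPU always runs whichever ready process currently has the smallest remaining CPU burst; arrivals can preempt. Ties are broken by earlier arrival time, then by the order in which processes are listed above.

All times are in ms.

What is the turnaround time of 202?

2

Gantt: | 200 0-2 | 202 2-4 | 201 4-5 | 203 5-19 | 204 19-25 | 207 25-30 | 205 30-42 | 201 42-59 | 206 59-76 |
Completion: 200=2  201=59  202=4  203=19  204=25  205=42  206=76  207=30
Turnaround(202) = completion − arrival = 4 − 2 = 2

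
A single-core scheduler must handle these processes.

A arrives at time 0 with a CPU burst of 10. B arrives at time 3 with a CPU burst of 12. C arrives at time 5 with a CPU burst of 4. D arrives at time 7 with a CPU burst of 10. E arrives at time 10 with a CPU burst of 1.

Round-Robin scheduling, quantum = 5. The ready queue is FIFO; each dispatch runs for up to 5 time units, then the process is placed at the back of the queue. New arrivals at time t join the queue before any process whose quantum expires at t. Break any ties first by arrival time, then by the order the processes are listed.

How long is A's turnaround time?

19

Timeline: | A 0-5 | B 5-10 | C 10-14 | A 14-19 | D 19-24 | E 24-25 | B 25-30 | D 30-35 | B 35-37 |
Completion: A=19  B=37  C=14  D=35  E=25
Turnaround (C−A): A=19  B=34  C=9  D=28  E=15
Turnaround(A) = completion − arrival = 19 − 0 = 19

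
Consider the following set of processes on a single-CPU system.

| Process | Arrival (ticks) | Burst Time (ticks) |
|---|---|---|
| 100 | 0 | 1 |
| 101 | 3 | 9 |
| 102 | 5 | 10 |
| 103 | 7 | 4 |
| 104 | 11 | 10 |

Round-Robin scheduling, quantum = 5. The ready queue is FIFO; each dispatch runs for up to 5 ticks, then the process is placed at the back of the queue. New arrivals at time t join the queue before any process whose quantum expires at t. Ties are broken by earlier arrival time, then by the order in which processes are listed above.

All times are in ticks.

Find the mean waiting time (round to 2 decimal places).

9.20

Timeline: | 100 0-1 | idle 1-3 | 101 3-8 | 102 8-13 | 103 13-17 | 101 17-21 | 104 21-26 | 102 26-31 | 104 31-36 |
Completion: 100=1  101=21  102=31  103=17  104=36
Turnaround (C−A): 100=1  101=18  102=26  103=10  104=25
Waiting times: 100=0, 101=9, 102=16, 103=6, 104=15
Average waiting = (0+9+16+6+15) / 5 = 46/5 = 9.20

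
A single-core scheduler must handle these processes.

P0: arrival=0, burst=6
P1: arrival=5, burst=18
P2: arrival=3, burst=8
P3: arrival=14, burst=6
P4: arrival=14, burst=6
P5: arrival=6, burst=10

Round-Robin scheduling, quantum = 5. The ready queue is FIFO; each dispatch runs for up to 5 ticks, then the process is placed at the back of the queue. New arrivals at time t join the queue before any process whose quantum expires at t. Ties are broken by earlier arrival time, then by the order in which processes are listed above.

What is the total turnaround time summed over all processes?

187

Timeline: | P0 0-5 | P2 5-10 | P1 10-15 | P0 15-16 | P5 16-21 | P2 21-24 | P3 24-29 | P4 29-34 | P1 34-39 | P5 39-44 | P3 44-45 | P4 45-46 | P1 46-54 |
Completion: P0=16  P1=54  P2=24  P3=45  P4=46  P5=44
Turnaround (C−A): P0=16  P1=49  P2=21  P3=31  P4=32  P5=38
Turnaround = completion − arrival: P0=16, P1=49, P2=21, P3=31, P4=32, P5=38
Total turnaround = 16 + 49 + 21 + 31 + 32 + 38 = 187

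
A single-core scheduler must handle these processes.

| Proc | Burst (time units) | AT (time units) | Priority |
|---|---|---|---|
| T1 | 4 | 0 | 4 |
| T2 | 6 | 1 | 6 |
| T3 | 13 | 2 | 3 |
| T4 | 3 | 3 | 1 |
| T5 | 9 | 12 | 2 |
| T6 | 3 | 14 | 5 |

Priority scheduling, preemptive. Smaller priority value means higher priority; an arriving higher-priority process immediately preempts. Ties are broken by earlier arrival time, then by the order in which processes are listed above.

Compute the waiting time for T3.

12

Timeline: | T1 0-2 | T3 2-3 | T4 3-6 | T3 6-12 | T5 12-21 | T3 21-27 | T1 27-29 | T6 29-32 | T2 32-38 |
Completion: T1=29  T2=38  T3=27  T4=6  T5=21  T6=32
Waiting(T3) = turnaround − burst = 25 − 13 = 12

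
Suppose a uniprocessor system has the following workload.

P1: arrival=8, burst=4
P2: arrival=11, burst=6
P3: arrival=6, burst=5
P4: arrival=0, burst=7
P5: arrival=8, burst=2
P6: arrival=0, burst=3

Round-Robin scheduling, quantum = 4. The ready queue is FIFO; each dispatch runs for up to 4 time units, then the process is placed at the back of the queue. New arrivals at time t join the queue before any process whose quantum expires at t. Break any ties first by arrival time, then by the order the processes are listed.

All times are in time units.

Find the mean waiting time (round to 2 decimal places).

Timeline: | P4 0-4 | P6 4-7 | P4 7-10 | P3 10-14 | P1 14-18 | P5 18-20 | P2 20-24 | P3 24-25 | P2 25-27 |
Completion: P1=18  P2=27  P3=25  P4=10  P5=20  P6=7
Turnaround (C−A): P1=10  P2=16  P3=19  P4=10  P5=12  P6=7
Waiting times: P1=6, P2=10, P3=14, P4=3, P5=10, P6=4
Average waiting = (6+10+14+3+10+4) / 6 = 47/6 = 7.83

7.83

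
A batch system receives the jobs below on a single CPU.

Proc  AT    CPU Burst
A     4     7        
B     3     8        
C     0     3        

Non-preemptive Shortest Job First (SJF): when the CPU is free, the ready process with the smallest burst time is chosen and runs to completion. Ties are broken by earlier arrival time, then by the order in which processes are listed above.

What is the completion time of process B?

Schedule: | C 0-3 | B 3-11 | A 11-18 |
Completion: A=18  B=11  C=3
Turnaround (C−A): A=14  B=8  C=3

11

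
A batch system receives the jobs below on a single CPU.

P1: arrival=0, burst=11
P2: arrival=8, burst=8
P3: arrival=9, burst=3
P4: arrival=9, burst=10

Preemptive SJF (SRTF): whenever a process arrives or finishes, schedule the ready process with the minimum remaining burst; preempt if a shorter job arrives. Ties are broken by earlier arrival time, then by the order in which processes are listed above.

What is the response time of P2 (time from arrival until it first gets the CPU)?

6

Schedule: | P1 0-11 | P3 11-14 | P2 14-22 | P4 22-32 |
Completion: P1=11  P2=22  P3=14  P4=32
Turnaround (C−A): P1=11  P2=14  P3=5  P4=23
Response(P2) = first start − arrival = 14 − 8 = 6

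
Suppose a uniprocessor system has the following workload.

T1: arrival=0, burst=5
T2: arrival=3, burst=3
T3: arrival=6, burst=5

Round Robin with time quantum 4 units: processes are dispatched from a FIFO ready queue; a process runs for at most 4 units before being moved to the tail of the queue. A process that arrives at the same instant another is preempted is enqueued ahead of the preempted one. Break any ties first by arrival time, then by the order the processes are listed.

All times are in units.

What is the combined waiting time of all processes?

Schedule: | T1 0-4 | T2 4-7 | T1 7-8 | T3 8-13 |
Completion: T1=8  T2=7  T3=13
Turnaround (C−A): T1=8  T2=4  T3=7
Waiting = turnaround − burst: T1=3, T2=1, T3=2
Total waiting = 3 + 1 + 2 = 6

6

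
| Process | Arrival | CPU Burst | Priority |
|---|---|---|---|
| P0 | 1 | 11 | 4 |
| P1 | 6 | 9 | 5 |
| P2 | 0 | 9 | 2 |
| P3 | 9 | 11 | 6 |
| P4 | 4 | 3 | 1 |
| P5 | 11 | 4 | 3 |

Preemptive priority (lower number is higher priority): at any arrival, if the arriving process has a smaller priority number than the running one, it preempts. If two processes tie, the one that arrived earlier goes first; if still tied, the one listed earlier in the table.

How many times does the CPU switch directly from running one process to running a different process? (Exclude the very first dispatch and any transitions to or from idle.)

Gantt: | P2 0-4 | P4 4-7 | P2 7-12 | P5 12-16 | P0 16-27 | P1 27-36 | P3 36-47 |
Completion: P0=27  P1=36  P2=12  P3=47  P4=7  P5=16
Turnaround (C−A): P0=26  P1=30  P2=12  P3=38  P4=3  P5=5

6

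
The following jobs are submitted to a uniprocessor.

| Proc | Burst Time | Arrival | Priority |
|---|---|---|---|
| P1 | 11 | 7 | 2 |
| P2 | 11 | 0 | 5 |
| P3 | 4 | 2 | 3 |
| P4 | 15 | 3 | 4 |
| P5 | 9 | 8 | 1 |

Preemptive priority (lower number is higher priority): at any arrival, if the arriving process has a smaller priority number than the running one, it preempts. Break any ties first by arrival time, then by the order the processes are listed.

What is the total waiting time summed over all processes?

Schedule: | P2 0-2 | P3 2-6 | P4 6-7 | P1 7-8 | P5 8-17 | P1 17-27 | P4 27-41 | P2 41-50 |
Completion: P1=27  P2=50  P3=6  P4=41  P5=17
Turnaround (C−A): P1=20  P2=50  P3=4  P4=38  P5=9
Waiting = turnaround − burst: P1=9, P2=39, P3=0, P4=23, P5=0
Total waiting = 9 + 39 + 0 + 23 + 0 = 71

71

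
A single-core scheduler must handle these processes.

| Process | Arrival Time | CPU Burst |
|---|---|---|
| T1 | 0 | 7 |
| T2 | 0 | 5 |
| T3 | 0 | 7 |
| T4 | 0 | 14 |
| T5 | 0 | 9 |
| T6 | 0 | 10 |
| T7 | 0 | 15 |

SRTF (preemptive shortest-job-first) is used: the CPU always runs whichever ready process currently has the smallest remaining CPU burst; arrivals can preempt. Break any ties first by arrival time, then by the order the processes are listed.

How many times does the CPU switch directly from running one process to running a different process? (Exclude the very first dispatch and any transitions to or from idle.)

Schedule: | T2 0-5 | T1 5-12 | T3 12-19 | T5 19-28 | T6 28-38 | T4 38-52 | T7 52-67 |
Completion: T1=12  T2=5  T3=19  T4=52  T5=28  T6=38  T7=67
Turnaround (C−A): T1=12  T2=5  T3=19  T4=52  T5=28  T6=38  T7=67

6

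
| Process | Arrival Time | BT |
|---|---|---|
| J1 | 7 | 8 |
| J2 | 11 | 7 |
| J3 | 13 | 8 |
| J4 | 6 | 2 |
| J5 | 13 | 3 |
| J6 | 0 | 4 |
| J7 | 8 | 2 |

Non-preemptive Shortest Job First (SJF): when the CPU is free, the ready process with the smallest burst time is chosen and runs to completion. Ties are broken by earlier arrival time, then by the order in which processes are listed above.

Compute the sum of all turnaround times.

Timeline: | J6 0-4 | idle 4-6 | J4 6-8 | J7 8-10 | J1 10-18 | J5 18-21 | J2 21-28 | J3 28-36 |
Completion: J1=18  J2=28  J3=36  J4=8  J5=21  J6=4  J7=10
Turnaround (C−A): J1=11  J2=17  J3=23  J4=2  J5=8  J6=4  J7=2
Turnaround = completion − arrival: J1=11, J2=17, J3=23, J4=2, J5=8, J6=4, J7=2
Total turnaround = 11 + 17 + 23 + 2 + 8 + 4 + 2 = 67

67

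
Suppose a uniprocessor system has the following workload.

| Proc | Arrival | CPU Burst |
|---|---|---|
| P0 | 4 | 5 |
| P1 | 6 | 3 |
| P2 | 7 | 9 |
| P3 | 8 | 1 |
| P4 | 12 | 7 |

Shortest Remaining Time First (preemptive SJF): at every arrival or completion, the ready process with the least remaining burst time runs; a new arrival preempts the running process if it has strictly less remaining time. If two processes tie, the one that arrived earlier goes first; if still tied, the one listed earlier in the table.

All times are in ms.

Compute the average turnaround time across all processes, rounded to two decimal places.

Schedule: | idle 0-4 | P0 4-9 | P3 9-10 | P1 10-13 | P4 13-20 | P2 20-29 |
Completion: P0=9  P1=13  P2=29  P3=10  P4=20
Turnaround (C−A): P0=5  P1=7  P2=22  P3=2  P4=8
Turnaround times: P0=5, P1=7, P2=22, P3=2, P4=8
Average turnaround = (5+7+22+2+8) / 5 = 44/5 = 8.80

8.80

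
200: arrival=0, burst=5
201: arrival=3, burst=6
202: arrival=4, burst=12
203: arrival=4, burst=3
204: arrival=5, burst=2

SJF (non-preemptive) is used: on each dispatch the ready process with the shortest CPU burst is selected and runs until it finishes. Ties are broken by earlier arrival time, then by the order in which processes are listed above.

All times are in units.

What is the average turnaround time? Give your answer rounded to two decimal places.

10.00

Schedule: | 200 0-5 | 204 5-7 | 203 7-10 | 201 10-16 | 202 16-28 |
Completion: 200=5  201=16  202=28  203=10  204=7
Turnaround times: 200=5, 201=13, 202=24, 203=6, 204=2
Average turnaround = (5+13+24+6+2) / 5 = 50/5 = 10.00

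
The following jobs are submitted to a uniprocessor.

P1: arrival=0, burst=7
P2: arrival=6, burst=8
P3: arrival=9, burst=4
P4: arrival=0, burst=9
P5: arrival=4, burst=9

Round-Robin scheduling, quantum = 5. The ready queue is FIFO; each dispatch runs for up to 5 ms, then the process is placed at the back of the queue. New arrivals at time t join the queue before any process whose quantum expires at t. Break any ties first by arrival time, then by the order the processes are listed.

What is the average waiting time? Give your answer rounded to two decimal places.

Gantt: | P1 0-5 | P4 5-10 | P5 10-15 | P1 15-17 | P2 17-22 | P3 22-26 | P4 26-30 | P5 30-34 | P2 34-37 |
Completion: P1=17  P2=37  P3=26  P4=30  P5=34
Turnaround (C−A): P1=17  P2=31  P3=17  P4=30  P5=30
Waiting times: P1=10, P2=23, P3=13, P4=21, P5=21
Average waiting = (10+23+13+21+21) / 5 = 88/5 = 17.60

17.60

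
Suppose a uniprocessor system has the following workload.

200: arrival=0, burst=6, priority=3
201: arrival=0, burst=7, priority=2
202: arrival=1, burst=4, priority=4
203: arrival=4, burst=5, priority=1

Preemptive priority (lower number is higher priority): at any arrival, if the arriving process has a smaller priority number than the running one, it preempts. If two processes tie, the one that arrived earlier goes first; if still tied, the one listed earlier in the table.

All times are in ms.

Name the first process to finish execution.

203

Timeline: | 201 0-4 | 203 4-9 | 201 9-12 | 200 12-18 | 202 18-22 |
Completion: 200=18  201=12  202=22  203=9
Turnaround (C−A): 200=18  201=12  202=21  203=5
Finish order: 203 → 201 → 200 → 202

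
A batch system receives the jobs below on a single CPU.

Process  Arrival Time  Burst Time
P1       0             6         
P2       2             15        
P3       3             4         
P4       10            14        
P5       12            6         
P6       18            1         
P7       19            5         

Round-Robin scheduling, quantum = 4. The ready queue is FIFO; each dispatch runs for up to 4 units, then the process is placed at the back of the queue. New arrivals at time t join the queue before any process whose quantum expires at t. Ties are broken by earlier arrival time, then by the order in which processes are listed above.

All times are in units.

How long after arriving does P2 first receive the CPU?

Schedule: | P1 0-4 | P2 4-8 | P3 8-12 | P1 12-14 | P2 14-18 | P4 18-22 | P5 22-26 | P6 26-27 | P2 27-31 | P7 31-35 | P4 35-39 | P5 39-41 | P2 41-44 | P7 44-45 | P4 45-51 |
Completion: P1=14  P2=44  P3=12  P4=51  P5=41  P6=27  P7=45
Response(P2) = first start − arrival = 4 − 2 = 2

2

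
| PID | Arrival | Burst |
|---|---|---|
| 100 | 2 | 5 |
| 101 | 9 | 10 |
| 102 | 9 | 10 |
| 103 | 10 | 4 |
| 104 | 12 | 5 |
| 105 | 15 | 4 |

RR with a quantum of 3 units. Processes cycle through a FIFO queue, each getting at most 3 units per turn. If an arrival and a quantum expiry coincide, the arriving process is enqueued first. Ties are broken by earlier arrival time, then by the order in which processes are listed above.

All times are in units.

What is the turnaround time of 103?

21

Timeline: | idle 0-2 | 100 2-7 | idle 7-9 | 101 9-12 | 102 12-15 | 103 15-18 | 104 18-21 | 101 21-24 | 105 24-27 | 102 27-30 | 103 30-31 | 104 31-33 | 101 33-36 | 105 36-37 | 102 37-40 | 101 40-41 | 102 41-42 |
Completion: 100=7  101=41  102=42  103=31  104=33  105=37
Turnaround (C−A): 100=5  101=32  102=33  103=21  104=21  105=22
Turnaround(103) = completion − arrival = 31 − 10 = 21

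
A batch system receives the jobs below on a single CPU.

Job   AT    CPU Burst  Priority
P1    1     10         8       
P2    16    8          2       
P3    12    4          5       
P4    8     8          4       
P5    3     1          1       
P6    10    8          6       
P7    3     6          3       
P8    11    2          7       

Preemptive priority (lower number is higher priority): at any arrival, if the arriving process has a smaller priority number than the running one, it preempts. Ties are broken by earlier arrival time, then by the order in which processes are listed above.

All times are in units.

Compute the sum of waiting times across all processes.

109

Timeline: | idle 0-1 | P1 1-3 | P5 3-4 | P7 4-10 | P4 10-16 | P2 16-24 | P4 24-26 | P3 26-30 | P6 30-38 | P8 38-40 | P1 40-48 |
Completion: P1=48  P2=24  P3=30  P4=26  P5=4  P6=38  P7=10  P8=40
Turnaround (C−A): P1=47  P2=8  P3=18  P4=18  P5=1  P6=28  P7=7  P8=29
Waiting = turnaround − burst: P1=37, P2=0, P3=14, P4=10, P5=0, P6=20, P7=1, P8=27
Total waiting = 37 + 0 + 14 + 10 + 0 + 20 + 1 + 27 = 109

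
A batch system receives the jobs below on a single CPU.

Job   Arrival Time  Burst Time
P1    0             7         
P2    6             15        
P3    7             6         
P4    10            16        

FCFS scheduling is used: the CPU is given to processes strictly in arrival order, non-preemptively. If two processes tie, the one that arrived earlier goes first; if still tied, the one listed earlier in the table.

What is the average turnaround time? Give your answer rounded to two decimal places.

19.50

Timeline: | P1 0-7 | P2 7-22 | P3 22-28 | P4 28-44 |
Completion: P1=7  P2=22  P3=28  P4=44
Turnaround times: P1=7, P2=16, P3=21, P4=34
Average turnaround = (7+16+21+34) / 4 = 78/4 = 19.50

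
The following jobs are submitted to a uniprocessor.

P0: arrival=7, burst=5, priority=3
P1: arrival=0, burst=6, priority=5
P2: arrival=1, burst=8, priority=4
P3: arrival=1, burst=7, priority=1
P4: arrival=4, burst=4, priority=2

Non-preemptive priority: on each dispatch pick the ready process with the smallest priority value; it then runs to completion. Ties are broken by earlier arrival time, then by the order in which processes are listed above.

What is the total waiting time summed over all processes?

45

Gantt: | P1 0-6 | P3 6-13 | P4 13-17 | P0 17-22 | P2 22-30 |
Completion: P0=22  P1=6  P2=30  P3=13  P4=17
Turnaround (C−A): P0=15  P1=6  P2=29  P3=12  P4=13
Waiting = turnaround − burst: P0=10, P1=0, P2=21, P3=5, P4=9
Total waiting = 10 + 0 + 21 + 5 + 9 = 45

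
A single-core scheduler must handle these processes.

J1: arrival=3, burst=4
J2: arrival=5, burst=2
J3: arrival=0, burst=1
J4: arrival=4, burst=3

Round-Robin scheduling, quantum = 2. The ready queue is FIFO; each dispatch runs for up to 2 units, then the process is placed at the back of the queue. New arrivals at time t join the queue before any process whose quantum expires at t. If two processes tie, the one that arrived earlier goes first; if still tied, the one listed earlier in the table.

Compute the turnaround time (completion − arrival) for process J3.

Timeline: | J3 0-1 | idle 1-3 | J1 3-5 | J4 5-7 | J2 7-9 | J1 9-11 | J4 11-12 |
Completion: J1=11  J2=9  J3=1  J4=12
Turnaround (C−A): J1=8  J2=4  J3=1  J4=8
Turnaround(J3) = completion − arrival = 1 − 0 = 1

1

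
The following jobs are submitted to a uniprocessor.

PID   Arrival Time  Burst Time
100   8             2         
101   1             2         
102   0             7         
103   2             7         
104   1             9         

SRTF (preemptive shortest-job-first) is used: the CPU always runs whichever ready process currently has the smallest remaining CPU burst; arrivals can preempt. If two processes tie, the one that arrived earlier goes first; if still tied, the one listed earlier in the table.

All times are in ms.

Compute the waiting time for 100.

Gantt: | 102 0-1 | 101 1-3 | 102 3-9 | 100 9-11 | 103 11-18 | 104 18-27 |
Completion: 100=11  101=3  102=9  103=18  104=27
Waiting(100) = turnaround − burst = 3 − 2 = 1

1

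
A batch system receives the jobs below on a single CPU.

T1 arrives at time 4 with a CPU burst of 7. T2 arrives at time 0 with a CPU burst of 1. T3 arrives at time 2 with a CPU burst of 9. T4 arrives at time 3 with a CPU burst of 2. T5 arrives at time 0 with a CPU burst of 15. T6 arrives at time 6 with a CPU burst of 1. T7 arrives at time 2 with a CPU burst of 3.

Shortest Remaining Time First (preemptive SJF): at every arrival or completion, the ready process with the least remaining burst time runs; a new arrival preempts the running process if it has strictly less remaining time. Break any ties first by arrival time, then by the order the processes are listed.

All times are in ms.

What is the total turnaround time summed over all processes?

81

Gantt: | T2 0-1 | T5 1-2 | T7 2-5 | T4 5-7 | T6 7-8 | T1 8-15 | T3 15-24 | T5 24-38 |
Completion: T1=15  T2=1  T3=24  T4=7  T5=38  T6=8  T7=5
Turnaround (C−A): T1=11  T2=1  T3=22  T4=4  T5=38  T6=2  T7=3
Turnaround = completion − arrival: T1=11, T2=1, T3=22, T4=4, T5=38, T6=2, T7=3
Total turnaround = 11 + 1 + 22 + 4 + 38 + 2 + 3 = 81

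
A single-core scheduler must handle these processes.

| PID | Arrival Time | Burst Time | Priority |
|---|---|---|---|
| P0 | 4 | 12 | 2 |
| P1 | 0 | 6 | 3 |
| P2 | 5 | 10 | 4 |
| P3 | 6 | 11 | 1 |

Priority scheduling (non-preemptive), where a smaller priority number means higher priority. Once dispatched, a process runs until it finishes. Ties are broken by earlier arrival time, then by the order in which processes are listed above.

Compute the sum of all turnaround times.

76

Schedule: | P1 0-6 | P3 6-17 | P0 17-29 | P2 29-39 |
Completion: P0=29  P1=6  P2=39  P3=17
Turnaround (C−A): P0=25  P1=6  P2=34  P3=11
Turnaround = completion − arrival: P0=25, P1=6, P2=34, P3=11
Total turnaround = 25 + 6 + 34 + 11 = 76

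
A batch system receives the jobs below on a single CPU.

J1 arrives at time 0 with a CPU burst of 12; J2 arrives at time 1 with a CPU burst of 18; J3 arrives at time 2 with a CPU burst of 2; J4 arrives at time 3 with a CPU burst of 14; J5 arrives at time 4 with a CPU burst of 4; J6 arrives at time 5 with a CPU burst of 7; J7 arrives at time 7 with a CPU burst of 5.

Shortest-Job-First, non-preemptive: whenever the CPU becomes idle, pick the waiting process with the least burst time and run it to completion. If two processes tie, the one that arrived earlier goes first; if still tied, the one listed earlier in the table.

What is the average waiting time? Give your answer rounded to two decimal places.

17.00

Timeline: | J1 0-12 | J3 12-14 | J5 14-18 | J7 18-23 | J6 23-30 | J4 30-44 | J2 44-62 |
Completion: J1=12  J2=62  J3=14  J4=44  J5=18  J6=30  J7=23
Turnaround (C−A): J1=12  J2=61  J3=12  J4=41  J5=14  J6=25  J7=16
Waiting times: J1=0, J2=43, J3=10, J4=27, J5=10, J6=18, J7=11
Average waiting = (0+43+10+27+10+18+11) / 7 = 119/7 = 17.00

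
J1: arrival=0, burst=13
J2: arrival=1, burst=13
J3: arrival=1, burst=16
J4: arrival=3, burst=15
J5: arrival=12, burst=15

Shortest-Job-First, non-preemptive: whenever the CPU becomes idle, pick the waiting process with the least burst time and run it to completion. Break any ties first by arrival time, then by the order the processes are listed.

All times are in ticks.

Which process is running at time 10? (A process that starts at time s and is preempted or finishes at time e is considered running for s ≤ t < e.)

J1

Schedule: | J1 0-13 | J2 13-26 | J4 26-41 | J5 41-56 | J3 56-72 |
Completion: J1=13  J2=26  J3=72  J4=41  J5=56
Turnaround (C−A): J1=13  J2=25  J3=71  J4=38  J5=44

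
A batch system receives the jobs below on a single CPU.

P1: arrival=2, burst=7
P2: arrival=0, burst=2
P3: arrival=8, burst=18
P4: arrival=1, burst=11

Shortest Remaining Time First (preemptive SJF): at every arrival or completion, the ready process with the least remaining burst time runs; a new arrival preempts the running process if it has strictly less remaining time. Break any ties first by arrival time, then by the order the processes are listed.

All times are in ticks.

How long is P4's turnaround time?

Schedule: | P2 0-2 | P1 2-9 | P4 9-20 | P3 20-38 |
Completion: P1=9  P2=2  P3=38  P4=20
Turnaround (C−A): P1=7  P2=2  P3=30  P4=19
Turnaround(P4) = completion − arrival = 20 − 1 = 19

19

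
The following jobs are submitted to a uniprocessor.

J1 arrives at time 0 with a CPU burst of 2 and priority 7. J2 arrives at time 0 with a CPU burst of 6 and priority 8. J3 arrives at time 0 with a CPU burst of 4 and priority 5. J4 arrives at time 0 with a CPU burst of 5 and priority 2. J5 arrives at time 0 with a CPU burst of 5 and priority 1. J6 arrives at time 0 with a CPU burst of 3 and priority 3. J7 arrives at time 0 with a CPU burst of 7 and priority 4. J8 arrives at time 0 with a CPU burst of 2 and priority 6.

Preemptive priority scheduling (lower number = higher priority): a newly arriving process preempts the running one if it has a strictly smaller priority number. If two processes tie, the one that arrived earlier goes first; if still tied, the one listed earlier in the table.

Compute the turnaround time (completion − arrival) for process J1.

28

Gantt: | J5 0-5 | J4 5-10 | J6 10-13 | J7 13-20 | J3 20-24 | J8 24-26 | J1 26-28 | J2 28-34 |
Completion: J1=28  J2=34  J3=24  J4=10  J5=5  J6=13  J7=20  J8=26
Turnaround (C−A): J1=28  J2=34  J3=24  J4=10  J5=5  J6=13  J7=20  J8=26
Turnaround(J1) = completion − arrival = 28 − 0 = 28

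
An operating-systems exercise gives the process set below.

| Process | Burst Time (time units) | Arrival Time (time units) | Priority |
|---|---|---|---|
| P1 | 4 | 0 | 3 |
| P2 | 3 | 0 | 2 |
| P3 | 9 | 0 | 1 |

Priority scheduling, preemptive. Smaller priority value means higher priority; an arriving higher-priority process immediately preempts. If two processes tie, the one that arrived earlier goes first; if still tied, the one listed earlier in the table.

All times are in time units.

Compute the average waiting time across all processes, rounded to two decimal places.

7.00

Gantt: | P3 0-9 | P2 9-12 | P1 12-16 |
Completion: P1=16  P2=12  P3=9
Waiting times: P1=12, P2=9, P3=0
Average waiting = (12+9+0) / 3 = 21/3 = 7.00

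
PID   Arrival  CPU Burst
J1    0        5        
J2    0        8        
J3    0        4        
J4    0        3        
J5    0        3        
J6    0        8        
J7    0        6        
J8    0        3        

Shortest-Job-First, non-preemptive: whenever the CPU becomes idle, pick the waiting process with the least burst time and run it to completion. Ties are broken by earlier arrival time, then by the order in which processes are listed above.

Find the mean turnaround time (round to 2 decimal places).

Timeline: | J4 0-3 | J5 3-6 | J8 6-9 | J3 9-13 | J1 13-18 | J7 18-24 | J2 24-32 | J6 32-40 |
Completion: J1=18  J2=32  J3=13  J4=3  J5=6  J6=40  J7=24  J8=9
Turnaround (C−A): J1=18  J2=32  J3=13  J4=3  J5=6  J6=40  J7=24  J8=9
Turnaround times: J1=18, J2=32, J3=13, J4=3, J5=6, J6=40, J7=24, J8=9
Average turnaround = (18+32+13+3+6+40+24+9) / 8 = 145/8 = 18.13

18.13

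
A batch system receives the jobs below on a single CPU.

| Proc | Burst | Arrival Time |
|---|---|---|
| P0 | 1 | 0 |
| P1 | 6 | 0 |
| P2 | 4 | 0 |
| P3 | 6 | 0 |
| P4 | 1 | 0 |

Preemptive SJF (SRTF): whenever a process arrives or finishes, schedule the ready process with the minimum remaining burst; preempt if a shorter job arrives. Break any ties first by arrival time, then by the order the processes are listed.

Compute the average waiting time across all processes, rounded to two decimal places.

4.20

Schedule: | P0 0-1 | P4 1-2 | P2 2-6 | P1 6-12 | P3 12-18 |
Completion: P0=1  P1=12  P2=6  P3=18  P4=2
Waiting times: P0=0, P1=6, P2=2, P3=12, P4=1
Average waiting = (0+6+2+12+1) / 5 = 21/5 = 4.20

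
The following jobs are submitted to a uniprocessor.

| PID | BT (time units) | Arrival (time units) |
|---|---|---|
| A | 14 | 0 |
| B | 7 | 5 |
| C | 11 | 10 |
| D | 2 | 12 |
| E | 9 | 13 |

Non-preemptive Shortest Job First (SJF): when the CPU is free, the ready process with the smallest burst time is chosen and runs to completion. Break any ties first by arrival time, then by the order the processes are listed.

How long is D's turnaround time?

4

Gantt: | A 0-14 | D 14-16 | B 16-23 | E 23-32 | C 32-43 |
Completion: A=14  B=23  C=43  D=16  E=32
Turnaround(D) = completion − arrival = 16 − 12 = 4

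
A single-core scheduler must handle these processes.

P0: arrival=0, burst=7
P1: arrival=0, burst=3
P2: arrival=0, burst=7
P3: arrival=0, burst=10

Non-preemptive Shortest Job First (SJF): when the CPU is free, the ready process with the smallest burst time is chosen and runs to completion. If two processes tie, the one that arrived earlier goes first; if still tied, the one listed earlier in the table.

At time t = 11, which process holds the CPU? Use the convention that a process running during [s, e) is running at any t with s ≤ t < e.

Timeline: | P1 0-3 | P0 3-10 | P2 10-17 | P3 17-27 |
Completion: P0=10  P1=3  P2=17  P3=27

P2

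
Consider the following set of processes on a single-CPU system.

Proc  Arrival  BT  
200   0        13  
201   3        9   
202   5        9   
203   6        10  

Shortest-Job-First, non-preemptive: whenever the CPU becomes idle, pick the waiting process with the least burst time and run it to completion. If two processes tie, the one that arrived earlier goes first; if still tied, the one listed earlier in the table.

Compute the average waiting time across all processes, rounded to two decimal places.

13.00

Schedule: | 200 0-13 | 201 13-22 | 202 22-31 | 203 31-41 |
Completion: 200=13  201=22  202=31  203=41
Waiting times: 200=0, 201=10, 202=17, 203=25
Average waiting = (0+10+17+25) / 4 = 52/4 = 13.00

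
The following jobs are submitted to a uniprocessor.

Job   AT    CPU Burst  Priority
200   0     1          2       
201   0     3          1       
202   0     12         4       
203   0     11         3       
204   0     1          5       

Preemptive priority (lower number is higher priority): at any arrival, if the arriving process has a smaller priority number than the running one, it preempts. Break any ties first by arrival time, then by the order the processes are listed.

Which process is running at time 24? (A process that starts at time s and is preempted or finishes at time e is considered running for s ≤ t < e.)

202

Timeline: | 201 0-3 | 200 3-4 | 203 4-15 | 202 15-27 | 204 27-28 |
Completion: 200=4  201=3  202=27  203=15  204=28
Turnaround (C−A): 200=4  201=3  202=27  203=15  204=28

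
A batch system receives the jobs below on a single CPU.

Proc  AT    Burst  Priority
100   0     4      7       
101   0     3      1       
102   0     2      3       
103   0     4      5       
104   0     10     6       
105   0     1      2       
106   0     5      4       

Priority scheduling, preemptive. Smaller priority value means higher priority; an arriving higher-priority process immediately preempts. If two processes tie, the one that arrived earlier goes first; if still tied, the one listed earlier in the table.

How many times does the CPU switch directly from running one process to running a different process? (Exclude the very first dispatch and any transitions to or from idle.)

6

Gantt: | 101 0-3 | 105 3-4 | 102 4-6 | 106 6-11 | 103 11-15 | 104 15-25 | 100 25-29 |
Completion: 100=29  101=3  102=6  103=15  104=25  105=4  106=11
Turnaround (C−A): 100=29  101=3  102=6  103=15  104=25  105=4  106=11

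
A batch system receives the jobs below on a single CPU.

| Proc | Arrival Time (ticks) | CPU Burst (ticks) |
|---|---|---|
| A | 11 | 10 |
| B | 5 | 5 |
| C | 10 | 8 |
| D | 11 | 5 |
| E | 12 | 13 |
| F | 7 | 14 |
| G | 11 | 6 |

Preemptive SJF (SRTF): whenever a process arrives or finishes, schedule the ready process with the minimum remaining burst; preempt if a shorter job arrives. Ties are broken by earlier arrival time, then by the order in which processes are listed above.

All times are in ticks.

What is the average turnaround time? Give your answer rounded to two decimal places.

23.86

Gantt: | idle 0-5 | B 5-10 | C 10-11 | D 11-16 | G 16-22 | C 22-29 | A 29-39 | E 39-52 | F 52-66 |
Completion: A=39  B=10  C=29  D=16  E=52  F=66  G=22
Turnaround (C−A): A=28  B=5  C=19  D=5  E=40  F=59  G=11
Turnaround times: A=28, B=5, C=19, D=5, E=40, F=59, G=11
Average turnaround = (28+5+19+5+40+59+11) / 7 = 167/7 = 23.86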